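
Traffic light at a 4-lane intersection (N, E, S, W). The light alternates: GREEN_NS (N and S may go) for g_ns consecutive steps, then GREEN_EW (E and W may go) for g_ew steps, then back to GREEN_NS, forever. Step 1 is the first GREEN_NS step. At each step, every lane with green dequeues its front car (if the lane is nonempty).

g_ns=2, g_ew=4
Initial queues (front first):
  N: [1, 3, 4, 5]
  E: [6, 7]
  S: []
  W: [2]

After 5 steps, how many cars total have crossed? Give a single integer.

Answer: 5

Derivation:
Step 1 [NS]: N:car1-GO,E:wait,S:empty,W:wait | queues: N=3 E=2 S=0 W=1
Step 2 [NS]: N:car3-GO,E:wait,S:empty,W:wait | queues: N=2 E=2 S=0 W=1
Step 3 [EW]: N:wait,E:car6-GO,S:wait,W:car2-GO | queues: N=2 E=1 S=0 W=0
Step 4 [EW]: N:wait,E:car7-GO,S:wait,W:empty | queues: N=2 E=0 S=0 W=0
Step 5 [EW]: N:wait,E:empty,S:wait,W:empty | queues: N=2 E=0 S=0 W=0
Cars crossed by step 5: 5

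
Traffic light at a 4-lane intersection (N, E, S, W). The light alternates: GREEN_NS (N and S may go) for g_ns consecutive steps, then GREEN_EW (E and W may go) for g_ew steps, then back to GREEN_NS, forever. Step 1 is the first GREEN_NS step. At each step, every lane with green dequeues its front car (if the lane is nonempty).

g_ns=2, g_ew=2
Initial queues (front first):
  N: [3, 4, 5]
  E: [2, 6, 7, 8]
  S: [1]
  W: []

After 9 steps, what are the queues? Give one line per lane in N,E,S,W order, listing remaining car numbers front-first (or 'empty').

Step 1 [NS]: N:car3-GO,E:wait,S:car1-GO,W:wait | queues: N=2 E=4 S=0 W=0
Step 2 [NS]: N:car4-GO,E:wait,S:empty,W:wait | queues: N=1 E=4 S=0 W=0
Step 3 [EW]: N:wait,E:car2-GO,S:wait,W:empty | queues: N=1 E=3 S=0 W=0
Step 4 [EW]: N:wait,E:car6-GO,S:wait,W:empty | queues: N=1 E=2 S=0 W=0
Step 5 [NS]: N:car5-GO,E:wait,S:empty,W:wait | queues: N=0 E=2 S=0 W=0
Step 6 [NS]: N:empty,E:wait,S:empty,W:wait | queues: N=0 E=2 S=0 W=0
Step 7 [EW]: N:wait,E:car7-GO,S:wait,W:empty | queues: N=0 E=1 S=0 W=0
Step 8 [EW]: N:wait,E:car8-GO,S:wait,W:empty | queues: N=0 E=0 S=0 W=0

N: empty
E: empty
S: empty
W: empty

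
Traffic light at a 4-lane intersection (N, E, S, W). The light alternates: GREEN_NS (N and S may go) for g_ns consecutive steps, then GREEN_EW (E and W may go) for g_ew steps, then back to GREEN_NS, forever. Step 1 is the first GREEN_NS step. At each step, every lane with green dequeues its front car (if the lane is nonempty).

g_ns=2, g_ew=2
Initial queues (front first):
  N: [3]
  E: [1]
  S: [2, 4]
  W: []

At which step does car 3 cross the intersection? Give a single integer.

Step 1 [NS]: N:car3-GO,E:wait,S:car2-GO,W:wait | queues: N=0 E=1 S=1 W=0
Step 2 [NS]: N:empty,E:wait,S:car4-GO,W:wait | queues: N=0 E=1 S=0 W=0
Step 3 [EW]: N:wait,E:car1-GO,S:wait,W:empty | queues: N=0 E=0 S=0 W=0
Car 3 crosses at step 1

1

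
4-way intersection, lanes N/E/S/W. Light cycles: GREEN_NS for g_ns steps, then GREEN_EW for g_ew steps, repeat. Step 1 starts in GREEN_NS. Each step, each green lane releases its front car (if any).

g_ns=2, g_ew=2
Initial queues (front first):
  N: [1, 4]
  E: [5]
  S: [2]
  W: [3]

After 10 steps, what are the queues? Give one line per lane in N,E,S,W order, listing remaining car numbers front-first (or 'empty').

Step 1 [NS]: N:car1-GO,E:wait,S:car2-GO,W:wait | queues: N=1 E=1 S=0 W=1
Step 2 [NS]: N:car4-GO,E:wait,S:empty,W:wait | queues: N=0 E=1 S=0 W=1
Step 3 [EW]: N:wait,E:car5-GO,S:wait,W:car3-GO | queues: N=0 E=0 S=0 W=0

N: empty
E: empty
S: empty
W: empty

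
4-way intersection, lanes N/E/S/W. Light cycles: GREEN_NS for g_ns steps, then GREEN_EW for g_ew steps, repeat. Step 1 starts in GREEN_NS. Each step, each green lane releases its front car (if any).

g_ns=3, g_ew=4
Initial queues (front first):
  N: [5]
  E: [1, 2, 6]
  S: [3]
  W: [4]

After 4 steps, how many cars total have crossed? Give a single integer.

Answer: 4

Derivation:
Step 1 [NS]: N:car5-GO,E:wait,S:car3-GO,W:wait | queues: N=0 E=3 S=0 W=1
Step 2 [NS]: N:empty,E:wait,S:empty,W:wait | queues: N=0 E=3 S=0 W=1
Step 3 [NS]: N:empty,E:wait,S:empty,W:wait | queues: N=0 E=3 S=0 W=1
Step 4 [EW]: N:wait,E:car1-GO,S:wait,W:car4-GO | queues: N=0 E=2 S=0 W=0
Cars crossed by step 4: 4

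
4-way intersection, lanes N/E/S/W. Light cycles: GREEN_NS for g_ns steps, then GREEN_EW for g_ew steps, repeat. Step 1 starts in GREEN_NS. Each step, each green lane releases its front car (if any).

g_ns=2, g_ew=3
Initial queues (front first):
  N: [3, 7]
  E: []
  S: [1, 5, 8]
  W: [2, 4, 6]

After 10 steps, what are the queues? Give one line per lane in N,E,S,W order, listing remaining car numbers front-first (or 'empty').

Step 1 [NS]: N:car3-GO,E:wait,S:car1-GO,W:wait | queues: N=1 E=0 S=2 W=3
Step 2 [NS]: N:car7-GO,E:wait,S:car5-GO,W:wait | queues: N=0 E=0 S=1 W=3
Step 3 [EW]: N:wait,E:empty,S:wait,W:car2-GO | queues: N=0 E=0 S=1 W=2
Step 4 [EW]: N:wait,E:empty,S:wait,W:car4-GO | queues: N=0 E=0 S=1 W=1
Step 5 [EW]: N:wait,E:empty,S:wait,W:car6-GO | queues: N=0 E=0 S=1 W=0
Step 6 [NS]: N:empty,E:wait,S:car8-GO,W:wait | queues: N=0 E=0 S=0 W=0

N: empty
E: empty
S: empty
W: empty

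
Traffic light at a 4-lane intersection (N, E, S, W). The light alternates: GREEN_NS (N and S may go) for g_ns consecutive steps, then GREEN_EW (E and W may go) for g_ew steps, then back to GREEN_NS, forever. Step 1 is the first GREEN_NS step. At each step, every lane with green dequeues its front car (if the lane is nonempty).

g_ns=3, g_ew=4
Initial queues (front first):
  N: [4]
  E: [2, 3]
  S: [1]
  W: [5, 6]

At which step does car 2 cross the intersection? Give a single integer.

Step 1 [NS]: N:car4-GO,E:wait,S:car1-GO,W:wait | queues: N=0 E=2 S=0 W=2
Step 2 [NS]: N:empty,E:wait,S:empty,W:wait | queues: N=0 E=2 S=0 W=2
Step 3 [NS]: N:empty,E:wait,S:empty,W:wait | queues: N=0 E=2 S=0 W=2
Step 4 [EW]: N:wait,E:car2-GO,S:wait,W:car5-GO | queues: N=0 E=1 S=0 W=1
Step 5 [EW]: N:wait,E:car3-GO,S:wait,W:car6-GO | queues: N=0 E=0 S=0 W=0
Car 2 crosses at step 4

4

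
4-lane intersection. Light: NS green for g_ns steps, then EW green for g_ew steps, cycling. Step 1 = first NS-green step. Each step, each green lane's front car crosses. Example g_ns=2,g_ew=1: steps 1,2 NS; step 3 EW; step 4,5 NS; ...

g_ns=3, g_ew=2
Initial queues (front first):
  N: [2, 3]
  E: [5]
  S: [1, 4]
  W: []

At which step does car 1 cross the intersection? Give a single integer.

Step 1 [NS]: N:car2-GO,E:wait,S:car1-GO,W:wait | queues: N=1 E=1 S=1 W=0
Step 2 [NS]: N:car3-GO,E:wait,S:car4-GO,W:wait | queues: N=0 E=1 S=0 W=0
Step 3 [NS]: N:empty,E:wait,S:empty,W:wait | queues: N=0 E=1 S=0 W=0
Step 4 [EW]: N:wait,E:car5-GO,S:wait,W:empty | queues: N=0 E=0 S=0 W=0
Car 1 crosses at step 1

1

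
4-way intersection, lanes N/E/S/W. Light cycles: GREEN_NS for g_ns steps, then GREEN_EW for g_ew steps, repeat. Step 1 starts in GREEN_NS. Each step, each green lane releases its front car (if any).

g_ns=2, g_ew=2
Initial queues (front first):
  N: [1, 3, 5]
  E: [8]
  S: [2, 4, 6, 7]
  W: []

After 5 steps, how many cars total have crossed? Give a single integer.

Answer: 7

Derivation:
Step 1 [NS]: N:car1-GO,E:wait,S:car2-GO,W:wait | queues: N=2 E=1 S=3 W=0
Step 2 [NS]: N:car3-GO,E:wait,S:car4-GO,W:wait | queues: N=1 E=1 S=2 W=0
Step 3 [EW]: N:wait,E:car8-GO,S:wait,W:empty | queues: N=1 E=0 S=2 W=0
Step 4 [EW]: N:wait,E:empty,S:wait,W:empty | queues: N=1 E=0 S=2 W=0
Step 5 [NS]: N:car5-GO,E:wait,S:car6-GO,W:wait | queues: N=0 E=0 S=1 W=0
Cars crossed by step 5: 7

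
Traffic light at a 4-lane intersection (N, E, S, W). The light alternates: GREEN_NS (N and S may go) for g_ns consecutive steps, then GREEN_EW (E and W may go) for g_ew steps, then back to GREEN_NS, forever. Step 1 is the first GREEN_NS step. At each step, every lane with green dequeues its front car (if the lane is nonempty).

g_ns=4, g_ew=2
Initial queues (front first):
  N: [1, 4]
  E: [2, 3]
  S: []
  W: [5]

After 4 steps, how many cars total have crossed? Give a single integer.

Answer: 2

Derivation:
Step 1 [NS]: N:car1-GO,E:wait,S:empty,W:wait | queues: N=1 E=2 S=0 W=1
Step 2 [NS]: N:car4-GO,E:wait,S:empty,W:wait | queues: N=0 E=2 S=0 W=1
Step 3 [NS]: N:empty,E:wait,S:empty,W:wait | queues: N=0 E=2 S=0 W=1
Step 4 [NS]: N:empty,E:wait,S:empty,W:wait | queues: N=0 E=2 S=0 W=1
Cars crossed by step 4: 2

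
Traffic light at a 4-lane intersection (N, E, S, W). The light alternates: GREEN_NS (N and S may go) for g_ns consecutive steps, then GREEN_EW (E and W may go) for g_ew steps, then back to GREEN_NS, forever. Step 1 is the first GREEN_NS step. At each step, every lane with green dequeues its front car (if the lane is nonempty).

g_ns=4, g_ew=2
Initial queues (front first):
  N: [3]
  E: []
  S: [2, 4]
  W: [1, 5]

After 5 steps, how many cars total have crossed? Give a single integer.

Step 1 [NS]: N:car3-GO,E:wait,S:car2-GO,W:wait | queues: N=0 E=0 S=1 W=2
Step 2 [NS]: N:empty,E:wait,S:car4-GO,W:wait | queues: N=0 E=0 S=0 W=2
Step 3 [NS]: N:empty,E:wait,S:empty,W:wait | queues: N=0 E=0 S=0 W=2
Step 4 [NS]: N:empty,E:wait,S:empty,W:wait | queues: N=0 E=0 S=0 W=2
Step 5 [EW]: N:wait,E:empty,S:wait,W:car1-GO | queues: N=0 E=0 S=0 W=1
Cars crossed by step 5: 4

Answer: 4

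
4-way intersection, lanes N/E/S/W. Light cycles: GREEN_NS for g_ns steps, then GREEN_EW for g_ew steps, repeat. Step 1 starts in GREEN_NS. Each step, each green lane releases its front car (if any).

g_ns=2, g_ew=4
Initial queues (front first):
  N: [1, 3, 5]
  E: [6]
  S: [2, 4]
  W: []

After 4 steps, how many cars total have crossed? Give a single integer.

Answer: 5

Derivation:
Step 1 [NS]: N:car1-GO,E:wait,S:car2-GO,W:wait | queues: N=2 E=1 S=1 W=0
Step 2 [NS]: N:car3-GO,E:wait,S:car4-GO,W:wait | queues: N=1 E=1 S=0 W=0
Step 3 [EW]: N:wait,E:car6-GO,S:wait,W:empty | queues: N=1 E=0 S=0 W=0
Step 4 [EW]: N:wait,E:empty,S:wait,W:empty | queues: N=1 E=0 S=0 W=0
Cars crossed by step 4: 5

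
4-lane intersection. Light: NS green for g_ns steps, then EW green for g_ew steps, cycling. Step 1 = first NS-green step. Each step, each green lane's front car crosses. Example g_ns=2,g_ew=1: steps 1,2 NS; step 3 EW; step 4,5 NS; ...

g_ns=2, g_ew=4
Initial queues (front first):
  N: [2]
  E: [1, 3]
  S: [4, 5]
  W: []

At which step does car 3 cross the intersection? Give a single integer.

Step 1 [NS]: N:car2-GO,E:wait,S:car4-GO,W:wait | queues: N=0 E=2 S=1 W=0
Step 2 [NS]: N:empty,E:wait,S:car5-GO,W:wait | queues: N=0 E=2 S=0 W=0
Step 3 [EW]: N:wait,E:car1-GO,S:wait,W:empty | queues: N=0 E=1 S=0 W=0
Step 4 [EW]: N:wait,E:car3-GO,S:wait,W:empty | queues: N=0 E=0 S=0 W=0
Car 3 crosses at step 4

4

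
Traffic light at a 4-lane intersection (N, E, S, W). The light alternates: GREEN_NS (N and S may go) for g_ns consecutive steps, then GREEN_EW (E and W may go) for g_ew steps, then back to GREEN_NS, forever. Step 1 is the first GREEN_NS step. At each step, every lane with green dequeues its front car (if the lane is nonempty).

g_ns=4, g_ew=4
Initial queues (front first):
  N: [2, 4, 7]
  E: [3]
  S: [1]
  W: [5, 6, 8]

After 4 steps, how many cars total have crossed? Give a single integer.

Step 1 [NS]: N:car2-GO,E:wait,S:car1-GO,W:wait | queues: N=2 E=1 S=0 W=3
Step 2 [NS]: N:car4-GO,E:wait,S:empty,W:wait | queues: N=1 E=1 S=0 W=3
Step 3 [NS]: N:car7-GO,E:wait,S:empty,W:wait | queues: N=0 E=1 S=0 W=3
Step 4 [NS]: N:empty,E:wait,S:empty,W:wait | queues: N=0 E=1 S=0 W=3
Cars crossed by step 4: 4

Answer: 4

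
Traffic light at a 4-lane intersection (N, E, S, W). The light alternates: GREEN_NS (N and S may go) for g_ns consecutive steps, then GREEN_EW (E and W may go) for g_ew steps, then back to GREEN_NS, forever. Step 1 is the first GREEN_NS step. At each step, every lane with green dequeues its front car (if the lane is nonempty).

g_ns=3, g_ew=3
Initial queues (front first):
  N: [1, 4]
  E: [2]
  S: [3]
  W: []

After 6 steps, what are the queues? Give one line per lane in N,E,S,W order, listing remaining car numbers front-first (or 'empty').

Step 1 [NS]: N:car1-GO,E:wait,S:car3-GO,W:wait | queues: N=1 E=1 S=0 W=0
Step 2 [NS]: N:car4-GO,E:wait,S:empty,W:wait | queues: N=0 E=1 S=0 W=0
Step 3 [NS]: N:empty,E:wait,S:empty,W:wait | queues: N=0 E=1 S=0 W=0
Step 4 [EW]: N:wait,E:car2-GO,S:wait,W:empty | queues: N=0 E=0 S=0 W=0

N: empty
E: empty
S: empty
W: empty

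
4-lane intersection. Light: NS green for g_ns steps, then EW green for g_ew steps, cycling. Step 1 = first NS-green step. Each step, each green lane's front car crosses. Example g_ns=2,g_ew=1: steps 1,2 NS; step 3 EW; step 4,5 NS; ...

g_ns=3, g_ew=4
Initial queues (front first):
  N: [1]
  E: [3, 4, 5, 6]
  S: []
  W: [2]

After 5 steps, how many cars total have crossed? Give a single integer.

Step 1 [NS]: N:car1-GO,E:wait,S:empty,W:wait | queues: N=0 E=4 S=0 W=1
Step 2 [NS]: N:empty,E:wait,S:empty,W:wait | queues: N=0 E=4 S=0 W=1
Step 3 [NS]: N:empty,E:wait,S:empty,W:wait | queues: N=0 E=4 S=0 W=1
Step 4 [EW]: N:wait,E:car3-GO,S:wait,W:car2-GO | queues: N=0 E=3 S=0 W=0
Step 5 [EW]: N:wait,E:car4-GO,S:wait,W:empty | queues: N=0 E=2 S=0 W=0
Cars crossed by step 5: 4

Answer: 4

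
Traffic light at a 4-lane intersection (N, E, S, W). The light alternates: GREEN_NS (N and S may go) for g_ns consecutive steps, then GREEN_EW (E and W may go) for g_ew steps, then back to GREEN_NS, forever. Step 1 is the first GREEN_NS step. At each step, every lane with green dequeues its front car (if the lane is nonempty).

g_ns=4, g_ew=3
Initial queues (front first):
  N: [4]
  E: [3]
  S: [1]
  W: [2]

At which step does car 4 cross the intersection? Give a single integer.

Step 1 [NS]: N:car4-GO,E:wait,S:car1-GO,W:wait | queues: N=0 E=1 S=0 W=1
Step 2 [NS]: N:empty,E:wait,S:empty,W:wait | queues: N=0 E=1 S=0 W=1
Step 3 [NS]: N:empty,E:wait,S:empty,W:wait | queues: N=0 E=1 S=0 W=1
Step 4 [NS]: N:empty,E:wait,S:empty,W:wait | queues: N=0 E=1 S=0 W=1
Step 5 [EW]: N:wait,E:car3-GO,S:wait,W:car2-GO | queues: N=0 E=0 S=0 W=0
Car 4 crosses at step 1

1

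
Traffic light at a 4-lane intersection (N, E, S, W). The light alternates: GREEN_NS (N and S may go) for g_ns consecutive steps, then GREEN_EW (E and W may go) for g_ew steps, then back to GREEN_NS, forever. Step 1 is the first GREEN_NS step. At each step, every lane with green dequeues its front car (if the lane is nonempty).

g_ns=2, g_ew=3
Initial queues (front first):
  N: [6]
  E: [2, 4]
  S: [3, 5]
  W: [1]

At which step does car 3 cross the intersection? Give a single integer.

Step 1 [NS]: N:car6-GO,E:wait,S:car3-GO,W:wait | queues: N=0 E=2 S=1 W=1
Step 2 [NS]: N:empty,E:wait,S:car5-GO,W:wait | queues: N=0 E=2 S=0 W=1
Step 3 [EW]: N:wait,E:car2-GO,S:wait,W:car1-GO | queues: N=0 E=1 S=0 W=0
Step 4 [EW]: N:wait,E:car4-GO,S:wait,W:empty | queues: N=0 E=0 S=0 W=0
Car 3 crosses at step 1

1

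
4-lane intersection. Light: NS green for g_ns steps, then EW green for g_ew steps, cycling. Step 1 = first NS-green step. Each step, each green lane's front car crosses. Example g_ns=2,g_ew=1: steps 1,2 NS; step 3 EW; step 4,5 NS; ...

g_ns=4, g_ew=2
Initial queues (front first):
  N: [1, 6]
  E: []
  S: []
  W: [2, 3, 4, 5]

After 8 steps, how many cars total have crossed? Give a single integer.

Step 1 [NS]: N:car1-GO,E:wait,S:empty,W:wait | queues: N=1 E=0 S=0 W=4
Step 2 [NS]: N:car6-GO,E:wait,S:empty,W:wait | queues: N=0 E=0 S=0 W=4
Step 3 [NS]: N:empty,E:wait,S:empty,W:wait | queues: N=0 E=0 S=0 W=4
Step 4 [NS]: N:empty,E:wait,S:empty,W:wait | queues: N=0 E=0 S=0 W=4
Step 5 [EW]: N:wait,E:empty,S:wait,W:car2-GO | queues: N=0 E=0 S=0 W=3
Step 6 [EW]: N:wait,E:empty,S:wait,W:car3-GO | queues: N=0 E=0 S=0 W=2
Step 7 [NS]: N:empty,E:wait,S:empty,W:wait | queues: N=0 E=0 S=0 W=2
Step 8 [NS]: N:empty,E:wait,S:empty,W:wait | queues: N=0 E=0 S=0 W=2
Cars crossed by step 8: 4

Answer: 4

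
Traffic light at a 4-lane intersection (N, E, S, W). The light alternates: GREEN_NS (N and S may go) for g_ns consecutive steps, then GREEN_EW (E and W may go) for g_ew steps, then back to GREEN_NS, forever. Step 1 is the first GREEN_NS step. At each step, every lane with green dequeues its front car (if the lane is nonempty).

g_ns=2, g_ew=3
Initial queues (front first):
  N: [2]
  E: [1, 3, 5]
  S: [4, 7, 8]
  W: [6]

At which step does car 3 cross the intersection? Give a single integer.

Step 1 [NS]: N:car2-GO,E:wait,S:car4-GO,W:wait | queues: N=0 E=3 S=2 W=1
Step 2 [NS]: N:empty,E:wait,S:car7-GO,W:wait | queues: N=0 E=3 S=1 W=1
Step 3 [EW]: N:wait,E:car1-GO,S:wait,W:car6-GO | queues: N=0 E=2 S=1 W=0
Step 4 [EW]: N:wait,E:car3-GO,S:wait,W:empty | queues: N=0 E=1 S=1 W=0
Step 5 [EW]: N:wait,E:car5-GO,S:wait,W:empty | queues: N=0 E=0 S=1 W=0
Step 6 [NS]: N:empty,E:wait,S:car8-GO,W:wait | queues: N=0 E=0 S=0 W=0
Car 3 crosses at step 4

4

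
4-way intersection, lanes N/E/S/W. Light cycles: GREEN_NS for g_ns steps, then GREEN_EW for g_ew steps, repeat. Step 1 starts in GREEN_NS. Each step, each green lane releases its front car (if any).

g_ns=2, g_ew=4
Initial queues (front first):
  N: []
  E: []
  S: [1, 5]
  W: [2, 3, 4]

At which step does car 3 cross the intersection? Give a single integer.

Step 1 [NS]: N:empty,E:wait,S:car1-GO,W:wait | queues: N=0 E=0 S=1 W=3
Step 2 [NS]: N:empty,E:wait,S:car5-GO,W:wait | queues: N=0 E=0 S=0 W=3
Step 3 [EW]: N:wait,E:empty,S:wait,W:car2-GO | queues: N=0 E=0 S=0 W=2
Step 4 [EW]: N:wait,E:empty,S:wait,W:car3-GO | queues: N=0 E=0 S=0 W=1
Step 5 [EW]: N:wait,E:empty,S:wait,W:car4-GO | queues: N=0 E=0 S=0 W=0
Car 3 crosses at step 4

4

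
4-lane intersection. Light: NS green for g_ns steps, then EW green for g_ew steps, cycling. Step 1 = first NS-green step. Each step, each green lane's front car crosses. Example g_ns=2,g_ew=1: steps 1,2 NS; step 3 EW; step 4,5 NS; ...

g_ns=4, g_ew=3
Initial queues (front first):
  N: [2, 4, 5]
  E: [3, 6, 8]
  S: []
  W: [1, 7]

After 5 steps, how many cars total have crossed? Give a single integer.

Step 1 [NS]: N:car2-GO,E:wait,S:empty,W:wait | queues: N=2 E=3 S=0 W=2
Step 2 [NS]: N:car4-GO,E:wait,S:empty,W:wait | queues: N=1 E=3 S=0 W=2
Step 3 [NS]: N:car5-GO,E:wait,S:empty,W:wait | queues: N=0 E=3 S=0 W=2
Step 4 [NS]: N:empty,E:wait,S:empty,W:wait | queues: N=0 E=3 S=0 W=2
Step 5 [EW]: N:wait,E:car3-GO,S:wait,W:car1-GO | queues: N=0 E=2 S=0 W=1
Cars crossed by step 5: 5

Answer: 5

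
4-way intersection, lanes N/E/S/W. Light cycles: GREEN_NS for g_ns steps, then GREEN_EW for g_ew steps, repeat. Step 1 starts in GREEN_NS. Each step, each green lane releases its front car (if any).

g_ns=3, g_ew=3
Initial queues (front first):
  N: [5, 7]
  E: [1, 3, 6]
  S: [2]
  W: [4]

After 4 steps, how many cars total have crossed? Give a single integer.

Answer: 5

Derivation:
Step 1 [NS]: N:car5-GO,E:wait,S:car2-GO,W:wait | queues: N=1 E=3 S=0 W=1
Step 2 [NS]: N:car7-GO,E:wait,S:empty,W:wait | queues: N=0 E=3 S=0 W=1
Step 3 [NS]: N:empty,E:wait,S:empty,W:wait | queues: N=0 E=3 S=0 W=1
Step 4 [EW]: N:wait,E:car1-GO,S:wait,W:car4-GO | queues: N=0 E=2 S=0 W=0
Cars crossed by step 4: 5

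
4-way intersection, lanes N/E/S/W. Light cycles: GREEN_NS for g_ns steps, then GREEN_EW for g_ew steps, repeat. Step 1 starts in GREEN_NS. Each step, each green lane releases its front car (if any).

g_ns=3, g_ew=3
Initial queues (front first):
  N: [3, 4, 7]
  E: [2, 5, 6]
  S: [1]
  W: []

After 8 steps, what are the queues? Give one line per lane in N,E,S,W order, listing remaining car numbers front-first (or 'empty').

Step 1 [NS]: N:car3-GO,E:wait,S:car1-GO,W:wait | queues: N=2 E=3 S=0 W=0
Step 2 [NS]: N:car4-GO,E:wait,S:empty,W:wait | queues: N=1 E=3 S=0 W=0
Step 3 [NS]: N:car7-GO,E:wait,S:empty,W:wait | queues: N=0 E=3 S=0 W=0
Step 4 [EW]: N:wait,E:car2-GO,S:wait,W:empty | queues: N=0 E=2 S=0 W=0
Step 5 [EW]: N:wait,E:car5-GO,S:wait,W:empty | queues: N=0 E=1 S=0 W=0
Step 6 [EW]: N:wait,E:car6-GO,S:wait,W:empty | queues: N=0 E=0 S=0 W=0

N: empty
E: empty
S: empty
W: empty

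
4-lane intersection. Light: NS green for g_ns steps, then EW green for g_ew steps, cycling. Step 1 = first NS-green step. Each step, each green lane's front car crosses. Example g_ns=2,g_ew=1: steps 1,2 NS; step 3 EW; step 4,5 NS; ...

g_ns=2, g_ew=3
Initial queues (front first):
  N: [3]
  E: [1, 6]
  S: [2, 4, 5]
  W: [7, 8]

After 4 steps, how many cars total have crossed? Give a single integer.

Step 1 [NS]: N:car3-GO,E:wait,S:car2-GO,W:wait | queues: N=0 E=2 S=2 W=2
Step 2 [NS]: N:empty,E:wait,S:car4-GO,W:wait | queues: N=0 E=2 S=1 W=2
Step 3 [EW]: N:wait,E:car1-GO,S:wait,W:car7-GO | queues: N=0 E=1 S=1 W=1
Step 4 [EW]: N:wait,E:car6-GO,S:wait,W:car8-GO | queues: N=0 E=0 S=1 W=0
Cars crossed by step 4: 7

Answer: 7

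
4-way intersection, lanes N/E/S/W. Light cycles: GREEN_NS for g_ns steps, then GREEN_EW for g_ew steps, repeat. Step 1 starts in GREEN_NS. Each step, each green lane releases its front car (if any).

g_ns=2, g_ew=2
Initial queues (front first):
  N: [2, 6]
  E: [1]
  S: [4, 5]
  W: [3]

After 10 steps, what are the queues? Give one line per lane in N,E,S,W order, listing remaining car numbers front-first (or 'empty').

Step 1 [NS]: N:car2-GO,E:wait,S:car4-GO,W:wait | queues: N=1 E=1 S=1 W=1
Step 2 [NS]: N:car6-GO,E:wait,S:car5-GO,W:wait | queues: N=0 E=1 S=0 W=1
Step 3 [EW]: N:wait,E:car1-GO,S:wait,W:car3-GO | queues: N=0 E=0 S=0 W=0

N: empty
E: empty
S: empty
W: empty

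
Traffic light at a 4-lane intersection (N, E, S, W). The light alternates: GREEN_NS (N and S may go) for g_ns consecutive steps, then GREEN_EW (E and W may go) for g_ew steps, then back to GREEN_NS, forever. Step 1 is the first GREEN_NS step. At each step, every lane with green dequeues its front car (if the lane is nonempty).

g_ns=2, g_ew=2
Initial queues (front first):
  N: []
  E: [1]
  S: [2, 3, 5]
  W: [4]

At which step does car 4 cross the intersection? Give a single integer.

Step 1 [NS]: N:empty,E:wait,S:car2-GO,W:wait | queues: N=0 E=1 S=2 W=1
Step 2 [NS]: N:empty,E:wait,S:car3-GO,W:wait | queues: N=0 E=1 S=1 W=1
Step 3 [EW]: N:wait,E:car1-GO,S:wait,W:car4-GO | queues: N=0 E=0 S=1 W=0
Step 4 [EW]: N:wait,E:empty,S:wait,W:empty | queues: N=0 E=0 S=1 W=0
Step 5 [NS]: N:empty,E:wait,S:car5-GO,W:wait | queues: N=0 E=0 S=0 W=0
Car 4 crosses at step 3

3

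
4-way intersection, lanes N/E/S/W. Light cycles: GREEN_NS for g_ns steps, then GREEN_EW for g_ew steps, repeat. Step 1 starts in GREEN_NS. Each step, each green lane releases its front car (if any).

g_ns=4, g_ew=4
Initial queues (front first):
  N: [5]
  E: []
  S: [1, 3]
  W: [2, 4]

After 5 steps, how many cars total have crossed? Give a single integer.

Answer: 4

Derivation:
Step 1 [NS]: N:car5-GO,E:wait,S:car1-GO,W:wait | queues: N=0 E=0 S=1 W=2
Step 2 [NS]: N:empty,E:wait,S:car3-GO,W:wait | queues: N=0 E=0 S=0 W=2
Step 3 [NS]: N:empty,E:wait,S:empty,W:wait | queues: N=0 E=0 S=0 W=2
Step 4 [NS]: N:empty,E:wait,S:empty,W:wait | queues: N=0 E=0 S=0 W=2
Step 5 [EW]: N:wait,E:empty,S:wait,W:car2-GO | queues: N=0 E=0 S=0 W=1
Cars crossed by step 5: 4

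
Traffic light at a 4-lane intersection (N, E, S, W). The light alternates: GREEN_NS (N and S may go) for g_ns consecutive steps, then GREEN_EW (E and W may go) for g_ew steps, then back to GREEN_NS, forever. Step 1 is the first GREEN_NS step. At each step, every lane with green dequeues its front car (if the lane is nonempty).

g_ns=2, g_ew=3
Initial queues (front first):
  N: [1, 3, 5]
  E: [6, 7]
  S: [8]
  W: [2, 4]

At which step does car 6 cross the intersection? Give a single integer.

Step 1 [NS]: N:car1-GO,E:wait,S:car8-GO,W:wait | queues: N=2 E=2 S=0 W=2
Step 2 [NS]: N:car3-GO,E:wait,S:empty,W:wait | queues: N=1 E=2 S=0 W=2
Step 3 [EW]: N:wait,E:car6-GO,S:wait,W:car2-GO | queues: N=1 E=1 S=0 W=1
Step 4 [EW]: N:wait,E:car7-GO,S:wait,W:car4-GO | queues: N=1 E=0 S=0 W=0
Step 5 [EW]: N:wait,E:empty,S:wait,W:empty | queues: N=1 E=0 S=0 W=0
Step 6 [NS]: N:car5-GO,E:wait,S:empty,W:wait | queues: N=0 E=0 S=0 W=0
Car 6 crosses at step 3

3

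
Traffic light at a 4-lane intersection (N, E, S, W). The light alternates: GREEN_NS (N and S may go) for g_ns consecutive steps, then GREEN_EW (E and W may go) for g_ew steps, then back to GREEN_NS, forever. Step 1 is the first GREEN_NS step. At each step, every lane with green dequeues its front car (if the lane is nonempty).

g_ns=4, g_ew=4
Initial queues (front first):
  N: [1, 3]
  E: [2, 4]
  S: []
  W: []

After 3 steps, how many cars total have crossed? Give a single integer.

Step 1 [NS]: N:car1-GO,E:wait,S:empty,W:wait | queues: N=1 E=2 S=0 W=0
Step 2 [NS]: N:car3-GO,E:wait,S:empty,W:wait | queues: N=0 E=2 S=0 W=0
Step 3 [NS]: N:empty,E:wait,S:empty,W:wait | queues: N=0 E=2 S=0 W=0
Cars crossed by step 3: 2

Answer: 2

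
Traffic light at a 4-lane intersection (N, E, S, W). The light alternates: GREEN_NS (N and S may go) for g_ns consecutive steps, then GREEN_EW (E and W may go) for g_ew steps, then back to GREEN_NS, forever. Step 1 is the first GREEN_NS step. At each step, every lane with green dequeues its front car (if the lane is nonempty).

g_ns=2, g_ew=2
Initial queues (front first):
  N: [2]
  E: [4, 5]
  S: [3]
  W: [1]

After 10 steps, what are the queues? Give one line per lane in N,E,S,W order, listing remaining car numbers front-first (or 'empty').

Step 1 [NS]: N:car2-GO,E:wait,S:car3-GO,W:wait | queues: N=0 E=2 S=0 W=1
Step 2 [NS]: N:empty,E:wait,S:empty,W:wait | queues: N=0 E=2 S=0 W=1
Step 3 [EW]: N:wait,E:car4-GO,S:wait,W:car1-GO | queues: N=0 E=1 S=0 W=0
Step 4 [EW]: N:wait,E:car5-GO,S:wait,W:empty | queues: N=0 E=0 S=0 W=0

N: empty
E: empty
S: empty
W: empty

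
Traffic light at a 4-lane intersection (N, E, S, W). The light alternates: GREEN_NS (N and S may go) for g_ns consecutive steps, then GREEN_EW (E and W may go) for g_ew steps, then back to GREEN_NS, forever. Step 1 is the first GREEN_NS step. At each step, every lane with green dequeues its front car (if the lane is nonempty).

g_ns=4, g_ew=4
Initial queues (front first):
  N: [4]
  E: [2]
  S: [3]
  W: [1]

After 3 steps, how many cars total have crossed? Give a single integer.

Answer: 2

Derivation:
Step 1 [NS]: N:car4-GO,E:wait,S:car3-GO,W:wait | queues: N=0 E=1 S=0 W=1
Step 2 [NS]: N:empty,E:wait,S:empty,W:wait | queues: N=0 E=1 S=0 W=1
Step 3 [NS]: N:empty,E:wait,S:empty,W:wait | queues: N=0 E=1 S=0 W=1
Cars crossed by step 3: 2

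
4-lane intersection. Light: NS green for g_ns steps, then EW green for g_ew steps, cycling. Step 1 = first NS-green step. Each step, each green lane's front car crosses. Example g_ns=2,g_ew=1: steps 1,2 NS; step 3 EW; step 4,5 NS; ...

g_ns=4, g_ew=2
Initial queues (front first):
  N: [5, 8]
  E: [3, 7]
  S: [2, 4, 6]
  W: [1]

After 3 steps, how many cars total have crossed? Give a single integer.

Step 1 [NS]: N:car5-GO,E:wait,S:car2-GO,W:wait | queues: N=1 E=2 S=2 W=1
Step 2 [NS]: N:car8-GO,E:wait,S:car4-GO,W:wait | queues: N=0 E=2 S=1 W=1
Step 3 [NS]: N:empty,E:wait,S:car6-GO,W:wait | queues: N=0 E=2 S=0 W=1
Cars crossed by step 3: 5

Answer: 5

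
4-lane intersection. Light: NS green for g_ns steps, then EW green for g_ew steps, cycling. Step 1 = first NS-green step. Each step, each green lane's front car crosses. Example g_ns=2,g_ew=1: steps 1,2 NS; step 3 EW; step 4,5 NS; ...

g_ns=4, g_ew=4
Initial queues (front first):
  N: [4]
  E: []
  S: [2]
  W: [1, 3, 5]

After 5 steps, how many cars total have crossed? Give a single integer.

Answer: 3

Derivation:
Step 1 [NS]: N:car4-GO,E:wait,S:car2-GO,W:wait | queues: N=0 E=0 S=0 W=3
Step 2 [NS]: N:empty,E:wait,S:empty,W:wait | queues: N=0 E=0 S=0 W=3
Step 3 [NS]: N:empty,E:wait,S:empty,W:wait | queues: N=0 E=0 S=0 W=3
Step 4 [NS]: N:empty,E:wait,S:empty,W:wait | queues: N=0 E=0 S=0 W=3
Step 5 [EW]: N:wait,E:empty,S:wait,W:car1-GO | queues: N=0 E=0 S=0 W=2
Cars crossed by step 5: 3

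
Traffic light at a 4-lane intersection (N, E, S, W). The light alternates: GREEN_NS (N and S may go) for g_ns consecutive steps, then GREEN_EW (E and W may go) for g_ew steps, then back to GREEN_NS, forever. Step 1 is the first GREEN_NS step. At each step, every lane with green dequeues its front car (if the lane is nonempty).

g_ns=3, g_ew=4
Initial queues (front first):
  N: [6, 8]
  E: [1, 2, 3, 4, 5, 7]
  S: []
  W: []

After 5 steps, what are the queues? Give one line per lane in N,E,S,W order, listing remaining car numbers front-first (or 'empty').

Step 1 [NS]: N:car6-GO,E:wait,S:empty,W:wait | queues: N=1 E=6 S=0 W=0
Step 2 [NS]: N:car8-GO,E:wait,S:empty,W:wait | queues: N=0 E=6 S=0 W=0
Step 3 [NS]: N:empty,E:wait,S:empty,W:wait | queues: N=0 E=6 S=0 W=0
Step 4 [EW]: N:wait,E:car1-GO,S:wait,W:empty | queues: N=0 E=5 S=0 W=0
Step 5 [EW]: N:wait,E:car2-GO,S:wait,W:empty | queues: N=0 E=4 S=0 W=0

N: empty
E: 3 4 5 7
S: empty
W: empty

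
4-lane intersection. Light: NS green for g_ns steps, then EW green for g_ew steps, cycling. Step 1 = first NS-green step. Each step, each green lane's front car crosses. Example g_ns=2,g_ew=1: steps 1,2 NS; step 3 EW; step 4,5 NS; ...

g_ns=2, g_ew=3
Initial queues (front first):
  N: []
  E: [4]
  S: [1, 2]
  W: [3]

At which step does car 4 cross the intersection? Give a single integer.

Step 1 [NS]: N:empty,E:wait,S:car1-GO,W:wait | queues: N=0 E=1 S=1 W=1
Step 2 [NS]: N:empty,E:wait,S:car2-GO,W:wait | queues: N=0 E=1 S=0 W=1
Step 3 [EW]: N:wait,E:car4-GO,S:wait,W:car3-GO | queues: N=0 E=0 S=0 W=0
Car 4 crosses at step 3

3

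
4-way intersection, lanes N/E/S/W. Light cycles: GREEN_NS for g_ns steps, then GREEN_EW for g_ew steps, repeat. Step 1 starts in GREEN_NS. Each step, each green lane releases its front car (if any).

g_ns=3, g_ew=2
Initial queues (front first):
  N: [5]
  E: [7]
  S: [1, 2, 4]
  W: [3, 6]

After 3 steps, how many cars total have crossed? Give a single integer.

Answer: 4

Derivation:
Step 1 [NS]: N:car5-GO,E:wait,S:car1-GO,W:wait | queues: N=0 E=1 S=2 W=2
Step 2 [NS]: N:empty,E:wait,S:car2-GO,W:wait | queues: N=0 E=1 S=1 W=2
Step 3 [NS]: N:empty,E:wait,S:car4-GO,W:wait | queues: N=0 E=1 S=0 W=2
Cars crossed by step 3: 4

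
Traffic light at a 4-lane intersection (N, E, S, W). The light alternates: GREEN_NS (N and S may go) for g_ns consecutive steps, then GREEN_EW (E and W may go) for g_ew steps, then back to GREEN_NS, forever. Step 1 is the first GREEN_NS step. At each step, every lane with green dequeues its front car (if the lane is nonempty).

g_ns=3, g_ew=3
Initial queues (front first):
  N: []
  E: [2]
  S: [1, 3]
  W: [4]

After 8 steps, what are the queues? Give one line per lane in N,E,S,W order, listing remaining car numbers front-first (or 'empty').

Step 1 [NS]: N:empty,E:wait,S:car1-GO,W:wait | queues: N=0 E=1 S=1 W=1
Step 2 [NS]: N:empty,E:wait,S:car3-GO,W:wait | queues: N=0 E=1 S=0 W=1
Step 3 [NS]: N:empty,E:wait,S:empty,W:wait | queues: N=0 E=1 S=0 W=1
Step 4 [EW]: N:wait,E:car2-GO,S:wait,W:car4-GO | queues: N=0 E=0 S=0 W=0

N: empty
E: empty
S: empty
W: empty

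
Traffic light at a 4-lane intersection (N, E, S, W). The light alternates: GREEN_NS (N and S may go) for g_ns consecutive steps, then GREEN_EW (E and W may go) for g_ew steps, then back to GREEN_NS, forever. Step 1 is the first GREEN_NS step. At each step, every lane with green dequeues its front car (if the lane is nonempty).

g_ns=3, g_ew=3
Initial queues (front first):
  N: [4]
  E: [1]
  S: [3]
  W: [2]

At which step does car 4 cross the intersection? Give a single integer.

Step 1 [NS]: N:car4-GO,E:wait,S:car3-GO,W:wait | queues: N=0 E=1 S=0 W=1
Step 2 [NS]: N:empty,E:wait,S:empty,W:wait | queues: N=0 E=1 S=0 W=1
Step 3 [NS]: N:empty,E:wait,S:empty,W:wait | queues: N=0 E=1 S=0 W=1
Step 4 [EW]: N:wait,E:car1-GO,S:wait,W:car2-GO | queues: N=0 E=0 S=0 W=0
Car 4 crosses at step 1

1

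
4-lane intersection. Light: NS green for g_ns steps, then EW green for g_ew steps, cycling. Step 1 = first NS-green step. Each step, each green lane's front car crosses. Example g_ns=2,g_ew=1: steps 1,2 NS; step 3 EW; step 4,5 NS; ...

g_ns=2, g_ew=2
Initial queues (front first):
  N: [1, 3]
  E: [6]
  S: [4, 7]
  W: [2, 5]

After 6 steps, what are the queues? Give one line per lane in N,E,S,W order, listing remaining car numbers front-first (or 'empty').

Step 1 [NS]: N:car1-GO,E:wait,S:car4-GO,W:wait | queues: N=1 E=1 S=1 W=2
Step 2 [NS]: N:car3-GO,E:wait,S:car7-GO,W:wait | queues: N=0 E=1 S=0 W=2
Step 3 [EW]: N:wait,E:car6-GO,S:wait,W:car2-GO | queues: N=0 E=0 S=0 W=1
Step 4 [EW]: N:wait,E:empty,S:wait,W:car5-GO | queues: N=0 E=0 S=0 W=0

N: empty
E: empty
S: empty
W: empty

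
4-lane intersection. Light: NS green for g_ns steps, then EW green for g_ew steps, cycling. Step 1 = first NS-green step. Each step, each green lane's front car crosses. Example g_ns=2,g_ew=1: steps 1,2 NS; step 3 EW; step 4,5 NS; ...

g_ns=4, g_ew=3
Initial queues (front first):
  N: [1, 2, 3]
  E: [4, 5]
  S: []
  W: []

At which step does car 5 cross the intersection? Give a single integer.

Step 1 [NS]: N:car1-GO,E:wait,S:empty,W:wait | queues: N=2 E=2 S=0 W=0
Step 2 [NS]: N:car2-GO,E:wait,S:empty,W:wait | queues: N=1 E=2 S=0 W=0
Step 3 [NS]: N:car3-GO,E:wait,S:empty,W:wait | queues: N=0 E=2 S=0 W=0
Step 4 [NS]: N:empty,E:wait,S:empty,W:wait | queues: N=0 E=2 S=0 W=0
Step 5 [EW]: N:wait,E:car4-GO,S:wait,W:empty | queues: N=0 E=1 S=0 W=0
Step 6 [EW]: N:wait,E:car5-GO,S:wait,W:empty | queues: N=0 E=0 S=0 W=0
Car 5 crosses at step 6

6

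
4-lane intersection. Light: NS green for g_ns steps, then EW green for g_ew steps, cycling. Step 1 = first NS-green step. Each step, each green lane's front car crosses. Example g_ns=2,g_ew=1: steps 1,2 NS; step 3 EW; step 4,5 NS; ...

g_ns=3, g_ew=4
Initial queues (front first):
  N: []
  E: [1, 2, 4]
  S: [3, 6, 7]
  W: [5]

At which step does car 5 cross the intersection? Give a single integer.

Step 1 [NS]: N:empty,E:wait,S:car3-GO,W:wait | queues: N=0 E=3 S=2 W=1
Step 2 [NS]: N:empty,E:wait,S:car6-GO,W:wait | queues: N=0 E=3 S=1 W=1
Step 3 [NS]: N:empty,E:wait,S:car7-GO,W:wait | queues: N=0 E=3 S=0 W=1
Step 4 [EW]: N:wait,E:car1-GO,S:wait,W:car5-GO | queues: N=0 E=2 S=0 W=0
Step 5 [EW]: N:wait,E:car2-GO,S:wait,W:empty | queues: N=0 E=1 S=0 W=0
Step 6 [EW]: N:wait,E:car4-GO,S:wait,W:empty | queues: N=0 E=0 S=0 W=0
Car 5 crosses at step 4

4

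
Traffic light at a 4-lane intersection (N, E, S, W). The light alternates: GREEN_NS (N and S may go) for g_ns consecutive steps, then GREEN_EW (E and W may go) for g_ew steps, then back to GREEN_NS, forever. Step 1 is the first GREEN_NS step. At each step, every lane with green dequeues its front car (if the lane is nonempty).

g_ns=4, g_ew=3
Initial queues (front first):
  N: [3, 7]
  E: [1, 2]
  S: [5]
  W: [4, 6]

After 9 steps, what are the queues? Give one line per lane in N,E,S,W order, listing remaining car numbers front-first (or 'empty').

Step 1 [NS]: N:car3-GO,E:wait,S:car5-GO,W:wait | queues: N=1 E=2 S=0 W=2
Step 2 [NS]: N:car7-GO,E:wait,S:empty,W:wait | queues: N=0 E=2 S=0 W=2
Step 3 [NS]: N:empty,E:wait,S:empty,W:wait | queues: N=0 E=2 S=0 W=2
Step 4 [NS]: N:empty,E:wait,S:empty,W:wait | queues: N=0 E=2 S=0 W=2
Step 5 [EW]: N:wait,E:car1-GO,S:wait,W:car4-GO | queues: N=0 E=1 S=0 W=1
Step 6 [EW]: N:wait,E:car2-GO,S:wait,W:car6-GO | queues: N=0 E=0 S=0 W=0

N: empty
E: empty
S: empty
W: empty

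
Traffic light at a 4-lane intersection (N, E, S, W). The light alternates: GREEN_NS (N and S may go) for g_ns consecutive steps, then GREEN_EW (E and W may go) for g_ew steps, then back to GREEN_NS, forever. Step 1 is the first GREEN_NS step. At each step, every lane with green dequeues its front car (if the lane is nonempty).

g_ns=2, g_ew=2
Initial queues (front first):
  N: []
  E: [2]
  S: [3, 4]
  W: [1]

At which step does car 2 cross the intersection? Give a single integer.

Step 1 [NS]: N:empty,E:wait,S:car3-GO,W:wait | queues: N=0 E=1 S=1 W=1
Step 2 [NS]: N:empty,E:wait,S:car4-GO,W:wait | queues: N=0 E=1 S=0 W=1
Step 3 [EW]: N:wait,E:car2-GO,S:wait,W:car1-GO | queues: N=0 E=0 S=0 W=0
Car 2 crosses at step 3

3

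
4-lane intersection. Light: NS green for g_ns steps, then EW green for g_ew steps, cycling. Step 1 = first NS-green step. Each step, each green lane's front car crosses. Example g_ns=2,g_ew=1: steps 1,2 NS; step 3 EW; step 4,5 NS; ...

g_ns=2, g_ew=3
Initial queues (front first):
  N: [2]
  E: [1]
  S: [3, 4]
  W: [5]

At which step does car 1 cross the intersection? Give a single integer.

Step 1 [NS]: N:car2-GO,E:wait,S:car3-GO,W:wait | queues: N=0 E=1 S=1 W=1
Step 2 [NS]: N:empty,E:wait,S:car4-GO,W:wait | queues: N=0 E=1 S=0 W=1
Step 3 [EW]: N:wait,E:car1-GO,S:wait,W:car5-GO | queues: N=0 E=0 S=0 W=0
Car 1 crosses at step 3

3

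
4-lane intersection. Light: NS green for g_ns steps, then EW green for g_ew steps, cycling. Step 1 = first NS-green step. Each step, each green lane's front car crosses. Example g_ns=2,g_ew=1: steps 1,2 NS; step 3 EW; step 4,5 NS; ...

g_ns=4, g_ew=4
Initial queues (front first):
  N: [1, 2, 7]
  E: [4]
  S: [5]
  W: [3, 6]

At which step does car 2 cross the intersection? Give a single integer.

Step 1 [NS]: N:car1-GO,E:wait,S:car5-GO,W:wait | queues: N=2 E=1 S=0 W=2
Step 2 [NS]: N:car2-GO,E:wait,S:empty,W:wait | queues: N=1 E=1 S=0 W=2
Step 3 [NS]: N:car7-GO,E:wait,S:empty,W:wait | queues: N=0 E=1 S=0 W=2
Step 4 [NS]: N:empty,E:wait,S:empty,W:wait | queues: N=0 E=1 S=0 W=2
Step 5 [EW]: N:wait,E:car4-GO,S:wait,W:car3-GO | queues: N=0 E=0 S=0 W=1
Step 6 [EW]: N:wait,E:empty,S:wait,W:car6-GO | queues: N=0 E=0 S=0 W=0
Car 2 crosses at step 2

2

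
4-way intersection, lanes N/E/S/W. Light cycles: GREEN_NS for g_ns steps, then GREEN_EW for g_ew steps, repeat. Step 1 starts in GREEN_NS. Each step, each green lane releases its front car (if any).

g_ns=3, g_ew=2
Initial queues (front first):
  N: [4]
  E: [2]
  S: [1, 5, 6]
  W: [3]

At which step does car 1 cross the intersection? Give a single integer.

Step 1 [NS]: N:car4-GO,E:wait,S:car1-GO,W:wait | queues: N=0 E=1 S=2 W=1
Step 2 [NS]: N:empty,E:wait,S:car5-GO,W:wait | queues: N=0 E=1 S=1 W=1
Step 3 [NS]: N:empty,E:wait,S:car6-GO,W:wait | queues: N=0 E=1 S=0 W=1
Step 4 [EW]: N:wait,E:car2-GO,S:wait,W:car3-GO | queues: N=0 E=0 S=0 W=0
Car 1 crosses at step 1

1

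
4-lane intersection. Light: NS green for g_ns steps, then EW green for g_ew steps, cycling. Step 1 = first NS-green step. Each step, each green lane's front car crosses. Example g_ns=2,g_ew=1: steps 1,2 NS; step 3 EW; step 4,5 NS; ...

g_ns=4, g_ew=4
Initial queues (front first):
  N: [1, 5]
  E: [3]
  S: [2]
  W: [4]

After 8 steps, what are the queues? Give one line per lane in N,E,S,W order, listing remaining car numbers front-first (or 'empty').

Step 1 [NS]: N:car1-GO,E:wait,S:car2-GO,W:wait | queues: N=1 E=1 S=0 W=1
Step 2 [NS]: N:car5-GO,E:wait,S:empty,W:wait | queues: N=0 E=1 S=0 W=1
Step 3 [NS]: N:empty,E:wait,S:empty,W:wait | queues: N=0 E=1 S=0 W=1
Step 4 [NS]: N:empty,E:wait,S:empty,W:wait | queues: N=0 E=1 S=0 W=1
Step 5 [EW]: N:wait,E:car3-GO,S:wait,W:car4-GO | queues: N=0 E=0 S=0 W=0

N: empty
E: empty
S: empty
W: empty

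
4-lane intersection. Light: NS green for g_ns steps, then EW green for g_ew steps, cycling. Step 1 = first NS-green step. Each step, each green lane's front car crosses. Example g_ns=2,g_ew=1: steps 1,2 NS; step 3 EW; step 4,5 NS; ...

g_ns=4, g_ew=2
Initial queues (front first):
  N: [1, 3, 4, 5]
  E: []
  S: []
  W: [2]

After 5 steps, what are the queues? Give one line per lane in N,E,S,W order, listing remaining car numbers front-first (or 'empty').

Step 1 [NS]: N:car1-GO,E:wait,S:empty,W:wait | queues: N=3 E=0 S=0 W=1
Step 2 [NS]: N:car3-GO,E:wait,S:empty,W:wait | queues: N=2 E=0 S=0 W=1
Step 3 [NS]: N:car4-GO,E:wait,S:empty,W:wait | queues: N=1 E=0 S=0 W=1
Step 4 [NS]: N:car5-GO,E:wait,S:empty,W:wait | queues: N=0 E=0 S=0 W=1
Step 5 [EW]: N:wait,E:empty,S:wait,W:car2-GO | queues: N=0 E=0 S=0 W=0

N: empty
E: empty
S: empty
W: empty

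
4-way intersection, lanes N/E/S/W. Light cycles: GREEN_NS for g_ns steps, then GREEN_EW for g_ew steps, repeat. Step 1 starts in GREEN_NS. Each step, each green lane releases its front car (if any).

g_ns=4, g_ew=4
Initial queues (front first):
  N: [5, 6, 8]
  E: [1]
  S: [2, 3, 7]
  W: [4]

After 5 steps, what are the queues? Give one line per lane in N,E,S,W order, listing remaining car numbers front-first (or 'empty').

Step 1 [NS]: N:car5-GO,E:wait,S:car2-GO,W:wait | queues: N=2 E=1 S=2 W=1
Step 2 [NS]: N:car6-GO,E:wait,S:car3-GO,W:wait | queues: N=1 E=1 S=1 W=1
Step 3 [NS]: N:car8-GO,E:wait,S:car7-GO,W:wait | queues: N=0 E=1 S=0 W=1
Step 4 [NS]: N:empty,E:wait,S:empty,W:wait | queues: N=0 E=1 S=0 W=1
Step 5 [EW]: N:wait,E:car1-GO,S:wait,W:car4-GO | queues: N=0 E=0 S=0 W=0

N: empty
E: empty
S: empty
W: empty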